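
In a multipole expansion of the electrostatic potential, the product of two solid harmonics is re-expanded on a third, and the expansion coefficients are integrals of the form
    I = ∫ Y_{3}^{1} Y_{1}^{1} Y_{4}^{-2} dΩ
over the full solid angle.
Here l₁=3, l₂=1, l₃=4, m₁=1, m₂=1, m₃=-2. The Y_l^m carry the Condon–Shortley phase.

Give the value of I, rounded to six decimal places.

0.238414

Checks pass: Σm=0; 8 even; l₃=4∈[2,4].
(2·3+1)(2·1+1)(2·4+1) = 189
Δ: 0! 6! 2! / 9! → 1/252
sum: t=0:+1/36 = 1/36
3j²(3 1 4; 0 0 0) = Δ·Π!·Σ² = 4/63  (sign +1)
sum: t=0:+1/96 = 1/96
3j²(3 1 4; 1 1 -2) = Δ·Π!·Σ² = 5/84  (sign +1)
combine: 4πI² = 189·4/63·5/84 = 5/7
take √, sign +1: I = 0.23841361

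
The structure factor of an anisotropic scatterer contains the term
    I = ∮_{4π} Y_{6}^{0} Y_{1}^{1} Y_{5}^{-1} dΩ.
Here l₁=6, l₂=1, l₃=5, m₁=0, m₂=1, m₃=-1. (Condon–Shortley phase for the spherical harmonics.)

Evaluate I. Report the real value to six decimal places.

Rules hold: Σm=0, L=12 even, 5≤5≤7.
N = 13·3·11 = 429
Δ = 2!·10!·0!/13! = 1/858
Racah Σ t=1..1: t=1:−1/14400 = -1/14400
⇒ 3j(6 1 5; 0 0 0)² = 6/143, sgn +1
Racah Σ t=2..2: t=2:+1/34560 = 1/34560
⇒ 3j(6 1 5; 0 1 -1)² = 5/286, sgn +1
4πI² = N·(3j₀)²·(3jₘ)² = 45/143
I = +1·√(0.314685/4π) = 0.15824621

0.158246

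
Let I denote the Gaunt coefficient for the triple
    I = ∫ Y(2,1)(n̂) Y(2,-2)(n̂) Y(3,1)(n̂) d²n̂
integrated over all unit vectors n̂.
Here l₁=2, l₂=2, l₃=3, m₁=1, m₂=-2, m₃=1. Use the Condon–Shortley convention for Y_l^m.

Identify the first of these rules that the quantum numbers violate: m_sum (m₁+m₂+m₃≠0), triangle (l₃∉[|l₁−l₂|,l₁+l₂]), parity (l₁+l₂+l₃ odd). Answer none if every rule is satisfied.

Σmᵢ = 0  ✓
l₃∈[|l₁−l₂|,l₁+l₂]=[0,4], have l₃=3  ✓
Σlᵢ = 7 ⇒ odd  ✗

parity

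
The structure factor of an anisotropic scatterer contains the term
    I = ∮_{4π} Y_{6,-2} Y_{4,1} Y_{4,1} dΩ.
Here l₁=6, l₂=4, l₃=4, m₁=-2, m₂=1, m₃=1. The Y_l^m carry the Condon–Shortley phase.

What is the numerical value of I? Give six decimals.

Checks pass: Σm=0; 14 even; l₃=4∈[2,10].
(2·6+1)(2·4+1)(2·4+1) = 1053
Δ: 6! 6! 2! / 15! → 1/1261260
sum: t=2:+1/4608 t=3:−1/1296 t=4:+1/4608 = -7/20736
3j²(6 4 4; 0 0 0) = Δ·Π!·Σ² = 20/1287  (sign -1)
sum: t=3:−1/8640 t=4:+1/2304 t=5:−1/8640 = 7/34560
3j²(6 4 4; -2 1 1) = Δ·Π!·Σ² = 7/429  (sign -1)
combine: 4πI² = 1053·20/1287·7/429 = 420/1573
take √, sign +1: I = 0.14576570

0.145766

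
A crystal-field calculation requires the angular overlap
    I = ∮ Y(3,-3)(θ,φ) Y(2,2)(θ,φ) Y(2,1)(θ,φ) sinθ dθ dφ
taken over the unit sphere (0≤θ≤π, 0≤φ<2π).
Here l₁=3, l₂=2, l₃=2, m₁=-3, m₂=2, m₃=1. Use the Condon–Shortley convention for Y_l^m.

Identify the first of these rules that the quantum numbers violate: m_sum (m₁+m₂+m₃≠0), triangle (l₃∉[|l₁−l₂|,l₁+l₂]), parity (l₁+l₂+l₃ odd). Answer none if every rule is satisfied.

parity

azimuthal sum: -3 + 2 + 1 = 0  ✓
1 ≤ 2 ≤ 5 (triangle on l)  ✓
L = 3 + 2 + 2 = 7 (odd)  ✗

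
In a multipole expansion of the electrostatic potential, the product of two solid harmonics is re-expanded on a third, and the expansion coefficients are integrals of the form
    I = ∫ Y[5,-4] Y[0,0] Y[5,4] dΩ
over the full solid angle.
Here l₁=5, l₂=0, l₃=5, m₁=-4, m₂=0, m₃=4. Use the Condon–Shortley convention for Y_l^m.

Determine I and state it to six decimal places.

0.282095

Checks pass: Σm=0; 10 even; l₃=5∈[5,5].
(2·5+1)(2·0+1)(2·5+1) = 121
Δ: 0! 10! 0! / 11! → 1/11
sum: t=0:+1/14400 = 1/14400
3j²(5 0 5; 0 0 0) = Δ·Π!·Σ² = 1/11  (sign -1)
sum: t=0:+1/362880 = 1/362880
3j²(5 0 5; -4 0 4) = Δ·Π!·Σ² = 1/11  (sign -1)
combine: 4πI² = 121·1/11·1/11 = 1/1
take √, sign +1: I = 0.28209479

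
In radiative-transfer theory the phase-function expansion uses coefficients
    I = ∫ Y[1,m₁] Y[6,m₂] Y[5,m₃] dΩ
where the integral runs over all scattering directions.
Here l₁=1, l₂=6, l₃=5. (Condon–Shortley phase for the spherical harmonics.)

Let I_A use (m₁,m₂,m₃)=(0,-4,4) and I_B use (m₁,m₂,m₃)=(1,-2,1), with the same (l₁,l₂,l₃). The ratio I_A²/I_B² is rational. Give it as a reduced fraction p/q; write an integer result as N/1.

5/7

Same 1,6,5: normalisation and zero-m 3j drop out of the ratio.
A: Δ: 2! 0! 10! / 13! → 1/858; sum: t=1:−1/362880 = -1/362880; 3j²(1 6 5; 0 -4 4) = Δ·Π!·Σ² = 10/429  (sign +1)
B: Δ: 2! 0! 10! / 13! → 1/858; sum: t=0:+1/34560 = 1/34560; 3j²(1 6 5; 1 -2 1) = Δ·Π!·Σ² = 14/429  (sign +1)
I_A²/I_B² = (10/429)/(14/429) = 5/7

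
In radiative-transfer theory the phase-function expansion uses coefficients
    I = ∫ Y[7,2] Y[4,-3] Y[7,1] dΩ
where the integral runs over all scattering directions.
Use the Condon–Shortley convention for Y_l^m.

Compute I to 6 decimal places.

m-sum 0 ✓  L=18 even ✓  3≤7≤11 ✓
Π(2lᵢ+1) = 15×9×15 = 2025
triangle coeff Δ(7,4,7) = 1/58198140
Σ_t [0,4]: t=0:+1/17418240 t=1:−1/622080 t=2:+1/230400 t=3:−1/622080 t=4:+1/17418240 = 1/806400
(3j)²=2268/230945 [(7 4 7; 0 0 0)], sign=-1
Σ_t [0,1]: t=0:+1/2073600 t=1:−1/2488320 = 1/12441600
(3j)²=98/138567 [(7 4 7; 2 -3 1)], sign=+1
⇒ 4πI² = 30005640/2133423721
I = (-1)√(30005640/2133423721/(4π)) = -0.03345476

-0.033455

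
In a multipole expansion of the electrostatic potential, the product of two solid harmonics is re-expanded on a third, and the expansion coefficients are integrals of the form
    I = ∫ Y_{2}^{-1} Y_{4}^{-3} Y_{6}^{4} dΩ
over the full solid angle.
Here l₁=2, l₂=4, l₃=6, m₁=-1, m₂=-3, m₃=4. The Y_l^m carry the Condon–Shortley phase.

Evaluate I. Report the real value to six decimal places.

0.246389

m-sum 0 ✓  L=12 even ✓  2≤6≤6 ✓
Π(2lᵢ+1) = 5×9×13 = 585
triangle coeff Δ(2,4,6) = 1/6435
Σ_t [0,0]: t=0:+1/2304 = 1/2304
(3j)²=5/143 [(2 4 6; 0 0 0)], sign=+1
Σ_t [0,0]: t=0:+1/30240 = 1/30240
(3j)²=16/429 [(2 4 6; -1 -3 4)], sign=+1
⇒ 4πI² = 1200/1573
I = (+1)√(1200/1573/(4π)) = 0.24638901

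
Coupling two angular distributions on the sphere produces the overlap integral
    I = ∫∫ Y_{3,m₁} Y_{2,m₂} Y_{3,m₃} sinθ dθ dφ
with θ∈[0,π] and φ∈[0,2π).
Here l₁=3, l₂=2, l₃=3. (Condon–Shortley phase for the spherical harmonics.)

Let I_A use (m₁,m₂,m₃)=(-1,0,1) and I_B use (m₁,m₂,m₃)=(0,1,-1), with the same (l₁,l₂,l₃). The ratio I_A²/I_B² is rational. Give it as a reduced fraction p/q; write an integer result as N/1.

9/2

Shared (l₁,l₂,l₃)=(3,2,3): N and (l;000)² cancel in I_A²/I_B².
A: Δ = 2!·4!·2!/9! = 1/3780; Racah Σ t=0..2: t=0:+1/96 t=1:−1/6 t=2:+1/16 = -3/32; ⇒ 3j(3 2 3; -1 0 1)² = 3/140, sgn -1
B: Δ = 2!·4!·2!/9! = 1/3780; Racah Σ t=1..2: t=1:−1/8 t=2:+1/12 = -1/24; ⇒ 3j(3 2 3; 0 1 -1)² = 1/210, sgn -1
I_A²/I_B² = (3/140)/(1/210) = 9/2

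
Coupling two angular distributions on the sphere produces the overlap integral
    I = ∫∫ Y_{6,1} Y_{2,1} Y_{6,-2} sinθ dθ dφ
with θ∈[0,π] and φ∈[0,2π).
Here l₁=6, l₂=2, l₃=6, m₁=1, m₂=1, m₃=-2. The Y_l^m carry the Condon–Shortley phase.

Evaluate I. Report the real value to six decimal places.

0.088837

Rules hold: Σm=0, L=14 even, 4≤6≤8.
N = 13·5·13 = 845
Δ = 2!·10!·2!/15! = 1/90090
Racah Σ t=0..2: t=0:+1/69120 t=1:−1/14400 t=2:+1/69120 = -7/172800
⇒ 3j(6 2 6; 0 0 0)² = 14/715, sgn -1
Racah Σ t=1..2: t=1:−1/34560 t=2:+1/60480 = -1/80640
⇒ 3j(6 2 6; 1 1 -2)² = 6/1001, sgn -1
4πI² = N·(3j₀)²·(3jₘ)² = 12/121
I = +1·√(0.0991736/4π) = 0.08883682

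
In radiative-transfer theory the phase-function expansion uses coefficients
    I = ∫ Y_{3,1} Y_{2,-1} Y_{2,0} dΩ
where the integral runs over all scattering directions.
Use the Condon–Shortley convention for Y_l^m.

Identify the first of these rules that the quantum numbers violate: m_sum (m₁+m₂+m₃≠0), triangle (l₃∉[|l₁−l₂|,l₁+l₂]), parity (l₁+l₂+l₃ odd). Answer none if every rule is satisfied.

parity

azimuthal sum: 1 − 1 + 0 = 0  ✓
1 ≤ 2 ≤ 5 (triangle on l)  ✓
L = 3 + 2 + 2 = 7 (odd)  ✗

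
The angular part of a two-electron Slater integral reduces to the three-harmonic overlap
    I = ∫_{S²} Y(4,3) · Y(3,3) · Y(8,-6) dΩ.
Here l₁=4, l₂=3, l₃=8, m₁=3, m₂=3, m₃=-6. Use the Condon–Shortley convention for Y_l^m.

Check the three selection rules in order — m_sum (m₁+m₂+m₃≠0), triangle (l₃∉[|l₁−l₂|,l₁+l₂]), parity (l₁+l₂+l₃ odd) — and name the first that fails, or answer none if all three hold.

triangle

azimuthal sum: 3 + 3 − 6 = 0  ✓
1 ≤ 8 ≤ 7 (triangle on l)  ✗
L = 4 + 3 + 8 = 15 (odd)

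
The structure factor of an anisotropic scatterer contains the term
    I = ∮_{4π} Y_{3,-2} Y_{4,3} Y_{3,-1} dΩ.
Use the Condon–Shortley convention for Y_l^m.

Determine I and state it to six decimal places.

-0.095955

Rules hold: Σm=0, L=10 even, 1≤3≤7.
N = 7·9·7 = 441
Δ = 4!·2!·4!/11! = 1/34650
Racah Σ t=1..3: t=1:−1/72 t=2:+1/16 t=3:−1/72 = 5/144
⇒ 3j(3 4 3; 0 0 0)² = 2/77, sgn -1
Racah Σ t=3..4: t=3:−1/288 t=4:+1/144 = 1/288
⇒ 3j(3 4 3; -2 3 -1)² = 1/99, sgn +1
4πI² = N·(3j₀)²·(3jₘ)² = 14/121
I = -1·√(0.115702/4π) = -0.09595473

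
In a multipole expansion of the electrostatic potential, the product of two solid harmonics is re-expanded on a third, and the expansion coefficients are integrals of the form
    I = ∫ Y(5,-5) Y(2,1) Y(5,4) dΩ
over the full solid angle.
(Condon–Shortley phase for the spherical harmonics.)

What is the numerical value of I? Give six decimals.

-0.187924

m-sum 0 ✓  L=12 even ✓  3≤5≤7 ✓
Π(2lᵢ+1) = 11×5×11 = 605
triangle coeff Δ(5,2,5) = 1/38610
Σ_t [0,2]: t=0:+1/2880 t=1:−1/576 t=2:+1/2880 = -1/960
(3j)²=10/429 [(5 2 5; 0 0 0)], sign=+1
Σ_t [2,2]: t=2:+1/80640 = 1/80640
(3j)²=9/286 [(5 2 5; -5 1 4)], sign=-1
⇒ 4πI² = 75/169
I = (-1)√(75/169/(4π)) = -0.18792404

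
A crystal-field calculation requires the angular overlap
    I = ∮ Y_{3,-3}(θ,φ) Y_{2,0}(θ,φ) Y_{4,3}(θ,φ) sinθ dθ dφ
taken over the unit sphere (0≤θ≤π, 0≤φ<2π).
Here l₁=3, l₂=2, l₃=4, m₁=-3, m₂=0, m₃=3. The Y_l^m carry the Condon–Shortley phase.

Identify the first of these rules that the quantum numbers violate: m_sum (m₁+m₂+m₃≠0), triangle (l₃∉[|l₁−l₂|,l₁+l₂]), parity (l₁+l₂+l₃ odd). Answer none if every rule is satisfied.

parity

Σmᵢ = 0  ✓
l₃∈[|l₁−l₂|,l₁+l₂]=[1,5], have l₃=4  ✓
Σlᵢ = 9 ⇒ odd  ✗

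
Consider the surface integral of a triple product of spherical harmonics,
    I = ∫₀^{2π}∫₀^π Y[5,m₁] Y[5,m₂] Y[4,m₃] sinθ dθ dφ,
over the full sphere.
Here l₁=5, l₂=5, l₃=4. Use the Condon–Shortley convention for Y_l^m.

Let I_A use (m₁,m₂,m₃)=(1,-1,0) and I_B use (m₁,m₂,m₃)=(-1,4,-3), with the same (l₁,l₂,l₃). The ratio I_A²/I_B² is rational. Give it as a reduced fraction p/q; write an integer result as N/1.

4/15

l's match ⇒ only the (l;m) 3-j factors differ between A and B.
A: triangle coeff Δ(5,5,4) = 1/3153150; Σ_t [0,4]: t=0:+1/414720 t=1:−1/4320 t=2:+1/768 t=3:−1/1296 t=4:+1/27648 = 7/20736; (3j)²=8/1287 [(5 5 4; 1 -1 0)], sign=+1
B: triangle coeff Δ(5,5,4) = 1/3153150; Σ_t [5,6]: t=5:−1/17280 t=6:+1/103680 = -1/20736; (3j)²=10/429 [(5 5 4; -1 4 -3)], sign=+1
I_A²/I_B² = (8/1287)/(10/429) = 4/15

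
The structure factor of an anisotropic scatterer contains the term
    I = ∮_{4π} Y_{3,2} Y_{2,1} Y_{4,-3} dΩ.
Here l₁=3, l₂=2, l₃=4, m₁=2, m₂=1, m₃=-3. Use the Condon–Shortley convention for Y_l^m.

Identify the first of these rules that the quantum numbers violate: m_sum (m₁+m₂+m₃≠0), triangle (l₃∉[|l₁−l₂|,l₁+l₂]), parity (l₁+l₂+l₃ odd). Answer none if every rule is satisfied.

Σmᵢ = 0  ✓
l₃∈[|l₁−l₂|,l₁+l₂]=[1,5], have l₃=4  ✓
Σlᵢ = 9 ⇒ odd  ✗

parity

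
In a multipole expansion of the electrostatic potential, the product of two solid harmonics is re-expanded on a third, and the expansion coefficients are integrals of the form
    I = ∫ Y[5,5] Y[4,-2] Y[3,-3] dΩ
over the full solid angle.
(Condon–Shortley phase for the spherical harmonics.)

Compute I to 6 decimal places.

m-sum 0 ✓  L=12 even ✓  1≤3≤9 ✓
Π(2lᵢ+1) = 11×9×7 = 693
triangle coeff Δ(5,4,3) = 1/180180
Σ_t [2,4]: t=2:+1/576 t=3:−1/144 t=4:+1/576 = -1/288
(3j)²=20/1001 [(5 4 3; 0 0 0)], sign=+1
Σ_t [0,0]: t=0:+1/34560 = 1/34560
(3j)²=5/286 [(5 4 3; 5 -2 -3)], sign=+1
⇒ 4πI² = 450/1859
I = (+1)√(450/1859/(4π)) = 0.13879110

0.138791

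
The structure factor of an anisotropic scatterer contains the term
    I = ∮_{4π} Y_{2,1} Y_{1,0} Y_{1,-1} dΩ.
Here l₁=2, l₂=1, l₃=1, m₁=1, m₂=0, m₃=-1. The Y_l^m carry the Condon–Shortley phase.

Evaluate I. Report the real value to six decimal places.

Rules hold: Σm=0, L=4 even, 1≤1≤3.
N = 5·3·3 = 45
Δ = 2!·2!·0!/5! = 1/30
Racah Σ t=1..1: t=1:−1/1 = -1/1
⇒ 3j(2 1 1; 0 0 0)² = 2/15, sgn +1
Racah Σ t=1..1: t=1:−1/2 = -1/2
⇒ 3j(2 1 1; 1 0 -1)² = 1/10, sgn -1
4πI² = N·(3j₀)²·(3jₘ)² = 3/5
I = -1·√(0.6/4π) = -0.21850969

-0.218510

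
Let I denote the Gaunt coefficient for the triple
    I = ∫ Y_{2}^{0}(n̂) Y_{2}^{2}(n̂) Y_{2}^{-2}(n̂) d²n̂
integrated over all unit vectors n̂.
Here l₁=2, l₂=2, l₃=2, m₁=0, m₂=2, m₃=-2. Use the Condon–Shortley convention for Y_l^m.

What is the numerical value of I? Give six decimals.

Checks pass: Σm=0; 6 even; l₃=2∈[0,4].
(2·2+1)(2·2+1)(2·2+1) = 125
Δ: 2! 2! 2! / 7! → 1/630
sum: t=0:+1/8 t=1:−1/1 t=2:+1/8 = -3/4
3j²(2 2 2; 0 0 0) = Δ·Π!·Σ² = 2/35  (sign -1)
sum: t=2:+1/8 = 1/8
3j²(2 2 2; 0 2 -2) = Δ·Π!·Σ² = 2/35  (sign +1)
combine: 4πI² = 125·2/35·2/35 = 20/49
take √, sign -1: I = -0.18022375

-0.180224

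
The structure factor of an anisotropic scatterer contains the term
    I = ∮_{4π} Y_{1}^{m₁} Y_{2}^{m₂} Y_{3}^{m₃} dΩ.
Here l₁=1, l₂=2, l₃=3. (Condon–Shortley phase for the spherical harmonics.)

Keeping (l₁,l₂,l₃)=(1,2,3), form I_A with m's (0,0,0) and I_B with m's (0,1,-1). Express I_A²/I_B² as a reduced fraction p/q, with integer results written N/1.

Same 1,2,3: normalisation and zero-m 3j drop out of the ratio.
A: Δ: 0! 2! 4! / 7! → 1/105; sum: t=0:+1/4 = 1/4; 3j²(1 2 3; 0 0 0) = Δ·Π!·Σ² = 3/35  (sign -1)
B: Δ: 0! 2! 4! / 7! → 1/105; sum: t=0:+1/6 = 1/6; 3j²(1 2 3; 0 1 -1) = Δ·Π!·Σ² = 8/105  (sign +1)
I_A²/I_B² = (3/35)/(8/105) = 9/8

9/8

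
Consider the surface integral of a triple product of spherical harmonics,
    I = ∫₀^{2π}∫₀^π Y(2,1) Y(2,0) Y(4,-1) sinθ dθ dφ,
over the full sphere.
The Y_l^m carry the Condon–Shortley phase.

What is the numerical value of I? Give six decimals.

-0.220728

Rules hold: Σm=0, L=8 even, 0≤4≤4.
N = 5·5·9 = 225
Δ = 0!·4!·4!/9! = 1/630
Racah Σ t=0..0: t=0:+1/16 = 1/16
⇒ 3j(2 2 4; 0 0 0)² = 2/35, sgn +1
Racah Σ t=0..0: t=0:+1/24 = 1/24
⇒ 3j(2 2 4; 1 0 -1)² = 1/21, sgn -1
4πI² = N·(3j₀)²·(3jₘ)² = 30/49
I = -1·√(0.612245/4π) = -0.22072812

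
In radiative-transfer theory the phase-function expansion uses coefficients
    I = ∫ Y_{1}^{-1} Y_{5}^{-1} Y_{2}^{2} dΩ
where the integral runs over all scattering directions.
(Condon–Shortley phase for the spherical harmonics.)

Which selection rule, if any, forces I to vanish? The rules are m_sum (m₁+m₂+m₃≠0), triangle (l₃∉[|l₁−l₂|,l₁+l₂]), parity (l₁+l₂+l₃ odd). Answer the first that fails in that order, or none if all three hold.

azimuthal sum: -1 − 1 + 2 = 0  ✓
4 ≤ 2 ≤ 6 (triangle on l)  ✗
L = 1 + 5 + 2 = 8 (even)

triangle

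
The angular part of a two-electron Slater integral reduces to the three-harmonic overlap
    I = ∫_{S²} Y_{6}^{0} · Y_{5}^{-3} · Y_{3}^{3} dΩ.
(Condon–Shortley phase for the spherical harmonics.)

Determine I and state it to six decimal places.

m-sum 0 ✓  L=14 even ✓  1≤3≤11 ✓
Π(2lᵢ+1) = 13×11×7 = 1001
triangle coeff Δ(6,5,3) = 1/675675
Σ_t [3,5]: t=3:−1/8640 t=4:+1/2304 t=5:−1/8640 = 7/34560
(3j)²=7/429 [(6 5 3; 0 0 0)], sign=-1
Σ_t [2,2]: t=2:+1/69120 = 1/69120
(3j)²=4/429 [(6 5 3; 0 -3 3)], sign=+1
⇒ 4πI² = 196/1287
I = (-1)√(196/1287/(4π)) = -0.11008644

-0.110086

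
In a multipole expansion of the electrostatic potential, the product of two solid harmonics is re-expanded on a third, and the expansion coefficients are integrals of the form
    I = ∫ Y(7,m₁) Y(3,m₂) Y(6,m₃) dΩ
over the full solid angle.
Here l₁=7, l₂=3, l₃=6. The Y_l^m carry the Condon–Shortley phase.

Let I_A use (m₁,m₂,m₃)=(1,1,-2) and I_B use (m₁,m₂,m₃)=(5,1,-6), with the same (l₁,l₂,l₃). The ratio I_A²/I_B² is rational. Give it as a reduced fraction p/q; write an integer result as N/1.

Shared (l₁,l₂,l₃)=(7,3,6): N and (l;000)² cancel in I_A²/I_B².
A: Δ = 4!·10!·2!/17! = 1/2042040; Racah Σ t=2..4: t=2:+1/138240 t=3:−1/181440 t=4:+1/3870720 = 23/11612160; ⇒ 3j(7 3 6; 1 1 -2)² = 529/204204, sgn +1
B: Δ = 4!·10!·2!/17! = 1/2042040; Racah Σ t=2..2: t=2:+1/29030400 = 1/29030400; ⇒ 3j(7 3 6; 5 1 -6)² = 99/7735, sgn +1
I_A²/I_B² = (529/204204)/(99/7735) = 2645/13068

2645/13068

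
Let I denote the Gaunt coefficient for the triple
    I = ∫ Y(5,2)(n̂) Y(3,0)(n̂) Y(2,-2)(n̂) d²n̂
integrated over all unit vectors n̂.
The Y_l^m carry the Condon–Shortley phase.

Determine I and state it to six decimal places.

m-sum 0 ✓  L=10 even ✓  2≤2≤8 ✓
Π(2lᵢ+1) = 11×7×5 = 385
triangle coeff Δ(5,3,2) = 1/2310
Σ_t [3,3]: t=3:−1/144 = -1/144
(3j)²=10/231 [(5 3 2; 0 0 0)], sign=-1
Σ_t [3,3]: t=3:−1/864 = -1/864
(3j)²=1/66 [(5 3 2; 2 0 -2)], sign=-1
⇒ 4πI² = 25/99
I = (+1)√(25/99/(4π)) = 0.14175797

0.141758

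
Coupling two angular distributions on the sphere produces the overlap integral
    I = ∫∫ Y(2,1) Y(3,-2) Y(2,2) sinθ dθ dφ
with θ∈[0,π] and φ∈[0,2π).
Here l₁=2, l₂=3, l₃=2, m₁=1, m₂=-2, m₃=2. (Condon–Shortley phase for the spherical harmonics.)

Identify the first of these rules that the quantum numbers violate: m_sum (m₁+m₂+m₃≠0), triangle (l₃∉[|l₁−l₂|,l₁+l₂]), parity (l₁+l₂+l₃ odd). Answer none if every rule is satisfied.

m₁+m₂+m₃ = 1 − 2 + 2 = 1  ✗
triangle: |2−3|=1 ≤ l₃=2 ≤ 2+3=5
parity: l₁+l₂+l₃ = 7 is odd

m_sum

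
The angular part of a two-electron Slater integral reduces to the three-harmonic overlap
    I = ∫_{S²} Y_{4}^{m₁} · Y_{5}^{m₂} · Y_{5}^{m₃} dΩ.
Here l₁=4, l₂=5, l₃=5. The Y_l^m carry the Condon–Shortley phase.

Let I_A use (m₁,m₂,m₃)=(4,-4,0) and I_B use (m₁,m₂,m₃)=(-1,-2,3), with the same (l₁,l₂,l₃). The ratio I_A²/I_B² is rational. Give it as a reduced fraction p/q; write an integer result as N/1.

Same 4,5,5: normalisation and zero-m 3j drop out of the ratio.
A: Δ: 4! 4! 6! / 15! → 1/3153150; sum: t=0:+1/69120 = 1/69120; 3j²(4 5 5; 4 -4 0) = Δ·Π!·Σ² = 2/143  (sign -1)
B: Δ: 4! 4! 6! / 15! → 1/3153150; sum: t=1:−1/6912 t=2:+1/2880 t=3:−1/17280 = 1/6912; 3j²(4 5 5; -1 -2 3) = Δ·Π!·Σ² = 5/429  (sign +1)
I_A²/I_B² = (2/143)/(5/429) = 6/5

6/5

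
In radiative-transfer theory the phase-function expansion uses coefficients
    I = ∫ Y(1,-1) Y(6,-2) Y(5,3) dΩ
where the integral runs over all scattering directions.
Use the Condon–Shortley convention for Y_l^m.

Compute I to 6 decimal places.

0.100084

Rules hold: Σm=0, L=12 even, 5≤5≤7.
N = 3·13·11 = 429
Δ = 2!·0!·10!/13! = 1/858
Racah Σ t=1..1: t=1:−1/14400 = -1/14400
⇒ 3j(1 6 5; 0 0 0)² = 6/143, sgn +1
Racah Σ t=2..2: t=2:+1/161280 = 1/161280
⇒ 3j(1 6 5; -1 -2 3)² = 1/143, sgn +1
4πI² = N·(3j₀)²·(3jₘ)² = 18/143
I = +1·√(0.125874/4π) = 0.10008369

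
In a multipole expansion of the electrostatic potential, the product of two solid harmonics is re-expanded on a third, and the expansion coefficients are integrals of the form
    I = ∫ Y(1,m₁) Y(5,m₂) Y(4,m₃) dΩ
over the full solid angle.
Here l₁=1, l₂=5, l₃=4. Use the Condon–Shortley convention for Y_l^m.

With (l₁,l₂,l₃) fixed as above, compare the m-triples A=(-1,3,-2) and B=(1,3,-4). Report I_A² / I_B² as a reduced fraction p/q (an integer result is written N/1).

28/1

Shared (l₁,l₂,l₃)=(1,5,4): N and (l;000)² cancel in I_A²/I_B².
A: Δ = 2!·0!·8!/11! = 1/495; Racah Σ t=2..2: t=2:+1/2880 = 1/2880; ⇒ 3j(1 5 4; -1 3 -2)² = 28/495, sgn +1
B: Δ = 2!·0!·8!/11! = 1/495; Racah Σ t=0..0: t=0:+1/80640 = 1/80640; ⇒ 3j(1 5 4; 1 3 -4)² = 1/495, sgn +1
I_A²/I_B² = (28/495)/(1/495) = 28/1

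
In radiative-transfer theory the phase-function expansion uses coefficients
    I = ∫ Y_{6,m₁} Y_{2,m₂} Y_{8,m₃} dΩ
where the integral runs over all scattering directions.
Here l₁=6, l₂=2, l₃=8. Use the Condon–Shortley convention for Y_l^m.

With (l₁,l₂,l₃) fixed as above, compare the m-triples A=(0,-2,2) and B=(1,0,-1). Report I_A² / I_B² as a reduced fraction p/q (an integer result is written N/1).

Same 6,2,8: normalisation and zero-m 3j drop out of the ratio.
A: Δ: 0! 12! 4! / 17! → 1/30940; sum: t=0:+1/12441600 = 1/12441600; 3j²(6 2 8; 0 -2 2) = Δ·Π!·Σ² = 3/442  (sign +1)
B: Δ: 0! 12! 4! / 17! → 1/30940; sum: t=0:+1/2419200 = 1/2419200; 3j²(6 2 8; 1 0 -1) = Δ·Π!·Σ² = 27/1105  (sign -1)
I_A²/I_B² = (3/442)/(27/1105) = 5/18

5/18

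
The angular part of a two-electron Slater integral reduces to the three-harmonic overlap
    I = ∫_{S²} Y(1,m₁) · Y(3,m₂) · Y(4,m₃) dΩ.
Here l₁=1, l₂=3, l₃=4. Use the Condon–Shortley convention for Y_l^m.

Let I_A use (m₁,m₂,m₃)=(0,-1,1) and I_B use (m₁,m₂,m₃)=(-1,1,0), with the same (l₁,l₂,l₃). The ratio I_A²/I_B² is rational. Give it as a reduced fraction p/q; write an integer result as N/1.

5/2

Shared (l₁,l₂,l₃)=(1,3,4): N and (l;000)² cancel in I_A²/I_B².
A: Δ = 0!·2!·6!/9! = 1/252; Racah Σ t=0..0: t=0:+1/48 = 1/48; ⇒ 3j(1 3 4; 0 -1 1)² = 5/84, sgn -1
B: Δ = 0!·2!·6!/9! = 1/252; Racah Σ t=0..0: t=0:+1/96 = 1/96; ⇒ 3j(1 3 4; -1 1 0)² = 1/42, sgn +1
I_A²/I_B² = (5/84)/(1/42) = 5/2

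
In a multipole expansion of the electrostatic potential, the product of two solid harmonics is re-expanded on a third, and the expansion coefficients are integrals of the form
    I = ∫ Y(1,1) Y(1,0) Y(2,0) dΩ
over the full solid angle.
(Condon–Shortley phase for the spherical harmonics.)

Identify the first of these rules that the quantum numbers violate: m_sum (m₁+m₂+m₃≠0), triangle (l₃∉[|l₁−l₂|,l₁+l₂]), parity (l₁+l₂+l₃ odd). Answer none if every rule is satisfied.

m₁+m₂+m₃ = 1 + 0 + 0 = 1  ✗
triangle: |1−1|=0 ≤ l₃=2 ≤ 1+1=2
parity: l₁+l₂+l₃ = 4 is even

m_sum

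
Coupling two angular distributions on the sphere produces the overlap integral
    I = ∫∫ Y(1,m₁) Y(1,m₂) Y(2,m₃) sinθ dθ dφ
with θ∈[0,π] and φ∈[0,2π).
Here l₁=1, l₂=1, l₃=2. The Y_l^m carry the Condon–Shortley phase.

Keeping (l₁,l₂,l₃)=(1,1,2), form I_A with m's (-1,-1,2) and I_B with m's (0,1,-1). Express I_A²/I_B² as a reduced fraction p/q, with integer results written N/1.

2/1

l's match ⇒ only the (l;m) 3-j factors differ between A and B.
A: triangle coeff Δ(1,1,2) = 1/30; Σ_t [0,0]: t=0:+1/4 = 1/4; (3j)²=1/5 [(1 1 2; -1 -1 2)], sign=+1
B: triangle coeff Δ(1,1,2) = 1/30; Σ_t [0,0]: t=0:+1/2 = 1/2; (3j)²=1/10 [(1 1 2; 0 1 -1)], sign=-1
I_A²/I_B² = (1/5)/(1/10) = 2/1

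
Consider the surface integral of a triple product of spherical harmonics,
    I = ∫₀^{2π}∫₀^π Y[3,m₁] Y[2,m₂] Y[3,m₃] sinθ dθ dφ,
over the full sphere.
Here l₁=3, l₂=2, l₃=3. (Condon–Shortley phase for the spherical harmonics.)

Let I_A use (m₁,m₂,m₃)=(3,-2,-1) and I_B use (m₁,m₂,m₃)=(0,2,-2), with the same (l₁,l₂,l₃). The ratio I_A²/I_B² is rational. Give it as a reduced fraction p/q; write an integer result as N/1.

1/2

Shared (l₁,l₂,l₃)=(3,2,3): N and (l;000)² cancel in I_A²/I_B².
A: Δ = 2!·4!·2!/9! = 1/3780; Racah Σ t=0..0: t=0:+1/96 = 1/96; ⇒ 3j(3 2 3; 3 -2 -1)² = 1/42, sgn +1
B: Δ = 2!·4!·2!/9! = 1/3780; Racah Σ t=2..2: t=2:+1/24 = 1/24; ⇒ 3j(3 2 3; 0 2 -2)² = 1/21, sgn -1
I_A²/I_B² = (1/42)/(1/21) = 1/2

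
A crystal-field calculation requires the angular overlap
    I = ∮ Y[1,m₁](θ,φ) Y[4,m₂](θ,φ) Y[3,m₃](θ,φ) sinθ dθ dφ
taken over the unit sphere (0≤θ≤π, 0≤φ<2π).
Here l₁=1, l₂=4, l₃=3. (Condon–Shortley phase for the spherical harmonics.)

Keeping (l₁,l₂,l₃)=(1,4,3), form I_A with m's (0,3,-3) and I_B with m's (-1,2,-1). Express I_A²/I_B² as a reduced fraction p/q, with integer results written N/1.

Shared (l₁,l₂,l₃)=(1,4,3): N and (l;000)² cancel in I_A²/I_B².
A: Δ = 2!·0!·6!/9! = 1/252; Racah Σ t=1..1: t=1:−1/720 = -1/720; ⇒ 3j(1 4 3; 0 3 -3)² = 1/36, sgn -1
B: Δ = 2!·0!·6!/9! = 1/252; Racah Σ t=2..2: t=2:+1/96 = 1/96; ⇒ 3j(1 4 3; -1 2 -1)² = 5/84, sgn +1
I_A²/I_B² = (1/36)/(5/84) = 7/15

7/15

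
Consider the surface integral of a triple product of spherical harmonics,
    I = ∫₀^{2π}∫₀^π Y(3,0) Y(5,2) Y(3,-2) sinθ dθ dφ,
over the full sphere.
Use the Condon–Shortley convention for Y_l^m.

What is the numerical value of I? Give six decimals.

L=11 odd ⇒ parity kills the (l;000) factor ⇒ I = 0

0.000000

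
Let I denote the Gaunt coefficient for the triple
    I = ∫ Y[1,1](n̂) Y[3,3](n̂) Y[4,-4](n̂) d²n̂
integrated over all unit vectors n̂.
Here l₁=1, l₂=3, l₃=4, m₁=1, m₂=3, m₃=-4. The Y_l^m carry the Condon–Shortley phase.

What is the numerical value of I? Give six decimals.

0.325735

Rules hold: Σm=0, L=8 even, 2≤4≤4.
N = 3·7·9 = 189
Δ = 0!·2!·6!/9! = 1/252
Racah Σ t=0..0: t=0:+1/36 = 1/36
⇒ 3j(1 3 4; 0 0 0)² = 4/63, sgn +1
Racah Σ t=0..0: t=0:+1/1440 = 1/1440
⇒ 3j(1 3 4; 1 3 -4)² = 1/9, sgn +1
4πI² = N·(3j₀)²·(3jₘ)² = 4/3
I = +1·√(1.33333/4π) = 0.32573501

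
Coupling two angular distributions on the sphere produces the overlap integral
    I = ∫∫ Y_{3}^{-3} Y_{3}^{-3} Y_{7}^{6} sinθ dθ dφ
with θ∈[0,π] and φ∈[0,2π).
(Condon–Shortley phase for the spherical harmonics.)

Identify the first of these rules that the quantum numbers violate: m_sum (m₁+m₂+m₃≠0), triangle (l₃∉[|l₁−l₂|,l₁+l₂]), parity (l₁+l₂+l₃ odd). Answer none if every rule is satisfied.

Σmᵢ = 0  ✓
l₃∈[|l₁−l₂|,l₁+l₂]=[0,6], have l₃=7  ✗
Σlᵢ = 13 ⇒ odd

triangle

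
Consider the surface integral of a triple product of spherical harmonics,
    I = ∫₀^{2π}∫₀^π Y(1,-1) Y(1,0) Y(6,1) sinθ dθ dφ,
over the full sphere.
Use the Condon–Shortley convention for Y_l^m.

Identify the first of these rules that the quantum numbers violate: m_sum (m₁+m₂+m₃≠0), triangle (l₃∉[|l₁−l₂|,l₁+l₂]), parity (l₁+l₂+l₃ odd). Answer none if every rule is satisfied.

azimuthal sum: -1 + 0 + 1 = 0  ✓
0 ≤ 6 ≤ 2 (triangle on l)  ✗
L = 1 + 1 + 6 = 8 (even)

triangle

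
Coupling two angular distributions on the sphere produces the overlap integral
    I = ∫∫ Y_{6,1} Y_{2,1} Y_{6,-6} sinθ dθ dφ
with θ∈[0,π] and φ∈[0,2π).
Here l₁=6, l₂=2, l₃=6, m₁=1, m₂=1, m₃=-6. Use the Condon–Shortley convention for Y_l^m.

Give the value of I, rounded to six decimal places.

0.000000

Σmᵢ = -4 ≠ 0, so the φ-integral vanishes; I = 0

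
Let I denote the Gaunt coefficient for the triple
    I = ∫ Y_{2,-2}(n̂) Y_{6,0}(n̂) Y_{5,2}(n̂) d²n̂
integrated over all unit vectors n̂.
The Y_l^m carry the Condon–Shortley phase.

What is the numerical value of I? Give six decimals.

0.000000

L=13 odd ⇒ parity kills the (l;000) factor ⇒ I = 0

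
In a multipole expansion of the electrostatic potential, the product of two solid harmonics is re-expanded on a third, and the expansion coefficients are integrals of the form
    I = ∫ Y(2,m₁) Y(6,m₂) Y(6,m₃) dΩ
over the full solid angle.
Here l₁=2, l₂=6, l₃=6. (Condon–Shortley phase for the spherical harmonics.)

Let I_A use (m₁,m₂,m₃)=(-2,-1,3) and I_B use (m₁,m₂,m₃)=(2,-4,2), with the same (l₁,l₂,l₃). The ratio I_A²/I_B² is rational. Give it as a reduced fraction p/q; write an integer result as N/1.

Same 2,6,6: normalisation and zero-m 3j drop out of the ratio.
A: Δ: 2! 2! 10! / 15! → 1/90090; sum: t=2:+1/120960 = 1/120960; 3j²(2 6 6; -2 -1 3) = Δ·Π!·Σ² = 24/1001  (sign -1)
B: Δ: 2! 2! 10! / 15! → 1/90090; sum: t=0:+1/322560 = 1/322560; 3j²(2 6 6; 2 -4 2) = Δ·Π!·Σ² = 18/1001  (sign +1)
I_A²/I_B² = (24/1001)/(18/1001) = 4/3

4/3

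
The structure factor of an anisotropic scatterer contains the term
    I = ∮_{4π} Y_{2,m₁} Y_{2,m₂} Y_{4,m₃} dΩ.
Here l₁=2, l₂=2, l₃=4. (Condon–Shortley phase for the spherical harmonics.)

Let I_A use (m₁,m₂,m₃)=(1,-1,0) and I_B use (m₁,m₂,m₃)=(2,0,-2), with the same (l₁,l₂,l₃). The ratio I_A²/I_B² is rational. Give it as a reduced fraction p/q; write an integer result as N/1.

l's match ⇒ only the (l;m) 3-j factors differ between A and B.
A: triangle coeff Δ(2,2,4) = 1/630; Σ_t [0,0]: t=0:+1/36 = 1/36; (3j)²=8/315 [(2 2 4; 1 -1 0)], sign=+1
B: triangle coeff Δ(2,2,4) = 1/630; Σ_t [0,0]: t=0:+1/96 = 1/96; (3j)²=1/42 [(2 2 4; 2 0 -2)], sign=+1
I_A²/I_B² = (8/315)/(1/42) = 16/15

16/15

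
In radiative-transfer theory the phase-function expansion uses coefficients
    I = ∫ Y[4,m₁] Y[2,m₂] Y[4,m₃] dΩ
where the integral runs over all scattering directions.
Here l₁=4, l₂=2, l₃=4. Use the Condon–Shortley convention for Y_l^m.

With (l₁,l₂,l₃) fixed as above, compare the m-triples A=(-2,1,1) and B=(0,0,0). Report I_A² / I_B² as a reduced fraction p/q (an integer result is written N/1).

243/400

Shared (l₁,l₂,l₃)=(4,2,4): N and (l;000)² cancel in I_A²/I_B².
A: Δ = 2!·6!·2!/11! = 1/13860; Racah Σ t=1..2: t=1:−1/240 t=2:+1/96 = 1/160; ⇒ 3j(4 2 4; -2 1 1)² = 27/1540, sgn -1
B: Δ = 2!·6!·2!/11! = 1/13860; Racah Σ t=0..2: t=0:+1/192 t=1:−1/36 t=2:+1/192 = -5/288; ⇒ 3j(4 2 4; 0 0 0)² = 20/693, sgn -1
I_A²/I_B² = (27/1540)/(20/693) = 243/400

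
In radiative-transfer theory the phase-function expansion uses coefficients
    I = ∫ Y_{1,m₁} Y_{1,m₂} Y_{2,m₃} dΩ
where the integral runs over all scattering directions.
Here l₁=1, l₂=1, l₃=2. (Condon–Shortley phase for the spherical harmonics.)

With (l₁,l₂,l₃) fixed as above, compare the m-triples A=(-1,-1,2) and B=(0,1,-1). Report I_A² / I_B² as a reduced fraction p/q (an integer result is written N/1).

2/1

Shared (l₁,l₂,l₃)=(1,1,2): N and (l;000)² cancel in I_A²/I_B².
A: Δ = 0!·2!·2!/5! = 1/30; Racah Σ t=0..0: t=0:+1/4 = 1/4; ⇒ 3j(1 1 2; -1 -1 2)² = 1/5, sgn +1
B: Δ = 0!·2!·2!/5! = 1/30; Racah Σ t=0..0: t=0:+1/2 = 1/2; ⇒ 3j(1 1 2; 0 1 -1)² = 1/10, sgn -1
I_A²/I_B² = (1/5)/(1/10) = 2/1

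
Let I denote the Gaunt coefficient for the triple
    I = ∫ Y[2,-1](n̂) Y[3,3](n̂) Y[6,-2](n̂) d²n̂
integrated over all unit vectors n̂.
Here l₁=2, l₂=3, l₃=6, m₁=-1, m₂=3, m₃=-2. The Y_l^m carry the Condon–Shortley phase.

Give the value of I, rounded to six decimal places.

0.000000

l₃=6 ∉ [1,5] — triangle fails ⇒ I = 0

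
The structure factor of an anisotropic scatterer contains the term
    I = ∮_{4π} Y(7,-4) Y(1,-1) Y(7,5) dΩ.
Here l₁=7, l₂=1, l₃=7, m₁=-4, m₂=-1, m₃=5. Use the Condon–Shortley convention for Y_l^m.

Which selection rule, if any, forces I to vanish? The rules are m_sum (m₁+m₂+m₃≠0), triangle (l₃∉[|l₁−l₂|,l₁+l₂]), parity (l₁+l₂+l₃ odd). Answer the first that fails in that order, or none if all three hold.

azimuthal sum: -4 − 1 + 5 = 0  ✓
6 ≤ 7 ≤ 8 (triangle on l)  ✓
L = 7 + 1 + 7 = 15 (odd)  ✗

parity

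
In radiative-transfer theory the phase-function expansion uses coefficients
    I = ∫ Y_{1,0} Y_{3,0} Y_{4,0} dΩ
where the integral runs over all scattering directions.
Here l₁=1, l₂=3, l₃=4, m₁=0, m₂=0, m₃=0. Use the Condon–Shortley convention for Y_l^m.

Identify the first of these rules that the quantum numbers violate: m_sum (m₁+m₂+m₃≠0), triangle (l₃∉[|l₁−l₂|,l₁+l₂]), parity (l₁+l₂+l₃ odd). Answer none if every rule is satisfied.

none

m₁+m₂+m₃ = 0 + 0 + 0 = 0  ✓
triangle: |1−3|=2 ≤ l₃=4 ≤ 1+3=4  ✓
parity: l₁+l₂+l₃ = 8 is even  ✓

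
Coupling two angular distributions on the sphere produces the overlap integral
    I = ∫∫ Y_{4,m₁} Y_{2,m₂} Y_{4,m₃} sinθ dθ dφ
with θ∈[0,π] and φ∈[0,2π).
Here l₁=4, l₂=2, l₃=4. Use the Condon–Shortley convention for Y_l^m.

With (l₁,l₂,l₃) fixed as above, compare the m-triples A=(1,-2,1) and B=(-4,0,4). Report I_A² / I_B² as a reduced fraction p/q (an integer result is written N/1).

75/98

Shared (l₁,l₂,l₃)=(4,2,4): N and (l;000)² cancel in I_A²/I_B².
A: Δ = 2!·6!·2!/11! = 1/13860; Racah Σ t=0..0: t=0:+1/144 = 1/144; ⇒ 3j(4 2 4; 1 -2 1)² = 10/231, sgn -1
B: Δ = 2!·6!·2!/11! = 1/13860; Racah Σ t=2..2: t=2:+1/2880 = 1/2880; ⇒ 3j(4 2 4; -4 0 4)² = 28/495, sgn +1
I_A²/I_B² = (10/231)/(28/495) = 75/98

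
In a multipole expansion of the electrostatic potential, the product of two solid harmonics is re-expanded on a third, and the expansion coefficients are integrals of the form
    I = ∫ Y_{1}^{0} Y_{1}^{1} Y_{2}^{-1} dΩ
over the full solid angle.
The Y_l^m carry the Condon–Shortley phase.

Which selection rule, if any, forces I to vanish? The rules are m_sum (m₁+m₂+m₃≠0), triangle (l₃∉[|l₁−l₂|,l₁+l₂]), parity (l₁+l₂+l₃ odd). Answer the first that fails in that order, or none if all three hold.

none

azimuthal sum: 0 + 1 − 1 = 0  ✓
0 ≤ 2 ≤ 2 (triangle on l)  ✓
L = 1 + 1 + 2 = 4 (even)  ✓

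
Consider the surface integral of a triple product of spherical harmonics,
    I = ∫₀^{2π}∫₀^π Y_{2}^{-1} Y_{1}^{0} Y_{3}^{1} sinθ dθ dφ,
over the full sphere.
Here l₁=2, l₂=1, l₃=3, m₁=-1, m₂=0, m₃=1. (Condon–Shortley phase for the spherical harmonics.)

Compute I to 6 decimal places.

-0.233597

Rules hold: Σm=0, L=6 even, 1≤3≤3.
N = 5·3·7 = 105
Δ = 0!·4!·2!/7! = 1/105
Racah Σ t=0..0: t=0:+1/4 = 1/4
⇒ 3j(2 1 3; 0 0 0)² = 3/35, sgn -1
Racah Σ t=0..0: t=0:+1/6 = 1/6
⇒ 3j(2 1 3; -1 0 1)² = 8/105, sgn +1
4πI² = N·(3j₀)²·(3jₘ)² = 24/35
I = -1·√(0.685714/4π) = -0.23359668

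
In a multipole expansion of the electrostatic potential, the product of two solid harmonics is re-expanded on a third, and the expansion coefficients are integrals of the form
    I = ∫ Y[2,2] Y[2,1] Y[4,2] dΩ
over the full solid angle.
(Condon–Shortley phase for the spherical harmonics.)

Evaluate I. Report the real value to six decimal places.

0.000000

Σmᵢ = 5 ≠ 0, so the φ-integral vanishes; I = 0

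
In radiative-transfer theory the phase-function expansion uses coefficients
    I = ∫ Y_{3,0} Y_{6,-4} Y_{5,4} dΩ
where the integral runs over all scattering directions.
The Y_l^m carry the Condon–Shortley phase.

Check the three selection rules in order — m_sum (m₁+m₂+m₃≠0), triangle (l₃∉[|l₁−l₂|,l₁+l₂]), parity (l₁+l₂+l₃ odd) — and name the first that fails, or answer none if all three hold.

none

Σmᵢ = 0  ✓
l₃∈[|l₁−l₂|,l₁+l₂]=[3,9], have l₃=5  ✓
Σlᵢ = 14 ⇒ even  ✓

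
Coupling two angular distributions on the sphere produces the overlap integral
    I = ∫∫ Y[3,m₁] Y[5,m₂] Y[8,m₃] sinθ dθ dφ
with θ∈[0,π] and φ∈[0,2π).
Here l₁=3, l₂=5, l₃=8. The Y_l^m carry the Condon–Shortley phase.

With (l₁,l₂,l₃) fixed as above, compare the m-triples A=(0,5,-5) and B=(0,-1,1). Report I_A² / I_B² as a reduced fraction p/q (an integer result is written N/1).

143/1470

l's match ⇒ only the (l;m) 3-j factors differ between A and B.
A: triangle coeff Δ(3,5,8) = 1/136136; Σ_t [0,0]: t=0:+1/130636800 = 1/130636800; (3j)²=1/476 [(3 5 8; 0 5 -5)], sign=-1
B: triangle coeff Δ(3,5,8) = 1/136136; Σ_t [0,0]: t=0:+1/622080 = 1/622080; (3j)²=105/4862 [(3 5 8; 0 -1 1)], sign=-1
I_A²/I_B² = (1/476)/(105/4862) = 143/1470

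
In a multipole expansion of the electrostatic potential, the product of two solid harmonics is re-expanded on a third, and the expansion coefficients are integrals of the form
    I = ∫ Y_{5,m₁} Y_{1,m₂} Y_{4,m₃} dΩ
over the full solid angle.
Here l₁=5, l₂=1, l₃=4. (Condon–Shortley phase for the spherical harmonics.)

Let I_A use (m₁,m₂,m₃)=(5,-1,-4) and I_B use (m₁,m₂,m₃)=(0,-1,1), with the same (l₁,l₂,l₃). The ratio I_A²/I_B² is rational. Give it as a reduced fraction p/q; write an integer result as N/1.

9/2

Shared (l₁,l₂,l₃)=(5,1,4): N and (l;000)² cancel in I_A²/I_B².
A: Δ = 2!·8!·0!/11! = 1/495; Racah Σ t=0..0: t=0:+1/80640 = 1/80640; ⇒ 3j(5 1 4; 5 -1 -4)² = 1/11, sgn +1
B: Δ = 2!·8!·0!/11! = 1/495; Racah Σ t=0..0: t=0:+1/1440 = 1/1440; ⇒ 3j(5 1 4; 0 -1 1)² = 2/99, sgn -1
I_A²/I_B² = (1/11)/(2/99) = 9/2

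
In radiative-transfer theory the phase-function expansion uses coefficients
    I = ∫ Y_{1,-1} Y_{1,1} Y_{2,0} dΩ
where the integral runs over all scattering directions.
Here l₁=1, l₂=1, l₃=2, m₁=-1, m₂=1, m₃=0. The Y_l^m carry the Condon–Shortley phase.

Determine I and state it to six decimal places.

0.126157

Checks pass: Σm=0; 4 even; l₃=2∈[0,2].
(2·1+1)(2·1+1)(2·2+1) = 45
Δ: 0! 2! 2! / 5! → 1/30
sum: t=0:+1/1 = 1/1
3j²(1 1 2; 0 0 0) = Δ·Π!·Σ² = 2/15  (sign +1)
sum: t=0:+1/4 = 1/4
3j²(1 1 2; -1 1 0) = Δ·Π!·Σ² = 1/30  (sign +1)
combine: 4πI² = 45·2/15·1/30 = 1/5
take √, sign +1: I = 0.12615663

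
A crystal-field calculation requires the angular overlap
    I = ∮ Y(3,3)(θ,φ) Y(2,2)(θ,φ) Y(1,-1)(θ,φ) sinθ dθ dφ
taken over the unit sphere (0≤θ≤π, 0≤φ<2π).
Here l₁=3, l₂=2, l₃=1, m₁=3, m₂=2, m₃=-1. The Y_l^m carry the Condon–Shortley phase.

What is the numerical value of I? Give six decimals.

0.000000

3 + 2 − 1 = 4 ≠ 0: azimuthal integral kills it; I = 0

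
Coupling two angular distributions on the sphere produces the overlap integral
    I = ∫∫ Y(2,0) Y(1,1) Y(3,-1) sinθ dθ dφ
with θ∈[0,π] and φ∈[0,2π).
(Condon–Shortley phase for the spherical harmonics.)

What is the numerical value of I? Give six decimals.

-0.202301

Rules hold: Σm=0, L=6 even, 1≤3≤3.
N = 5·3·7 = 105
Δ = 0!·4!·2!/7! = 1/105
Racah Σ t=0..0: t=0:+1/4 = 1/4
⇒ 3j(2 1 3; 0 0 0)² = 3/35, sgn -1
Racah Σ t=0..0: t=0:+1/8 = 1/8
⇒ 3j(2 1 3; 0 1 -1)² = 2/35, sgn +1
4πI² = N·(3j₀)²·(3jₘ)² = 18/35
I = -1·√(0.514286/4π) = -0.20230066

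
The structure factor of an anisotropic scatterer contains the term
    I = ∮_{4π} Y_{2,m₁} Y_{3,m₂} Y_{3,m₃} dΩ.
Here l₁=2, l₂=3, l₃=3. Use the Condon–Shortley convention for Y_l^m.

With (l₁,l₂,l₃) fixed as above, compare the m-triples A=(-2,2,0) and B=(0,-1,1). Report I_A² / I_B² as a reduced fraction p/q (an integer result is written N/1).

l's match ⇒ only the (l;m) 3-j factors differ between A and B.
A: triangle coeff Δ(2,3,3) = 1/3780; Σ_t [2,2]: t=2:+1/24 = 1/24; (3j)²=1/21 [(2 3 3; -2 2 0)], sign=-1
B: triangle coeff Δ(2,3,3) = 1/3780; Σ_t [0,2]: t=0:+1/16 t=1:−1/6 t=2:+1/96 = -3/32; (3j)²=3/140 [(2 3 3; 0 -1 1)], sign=-1
I_A²/I_B² = (1/21)/(3/140) = 20/9

20/9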